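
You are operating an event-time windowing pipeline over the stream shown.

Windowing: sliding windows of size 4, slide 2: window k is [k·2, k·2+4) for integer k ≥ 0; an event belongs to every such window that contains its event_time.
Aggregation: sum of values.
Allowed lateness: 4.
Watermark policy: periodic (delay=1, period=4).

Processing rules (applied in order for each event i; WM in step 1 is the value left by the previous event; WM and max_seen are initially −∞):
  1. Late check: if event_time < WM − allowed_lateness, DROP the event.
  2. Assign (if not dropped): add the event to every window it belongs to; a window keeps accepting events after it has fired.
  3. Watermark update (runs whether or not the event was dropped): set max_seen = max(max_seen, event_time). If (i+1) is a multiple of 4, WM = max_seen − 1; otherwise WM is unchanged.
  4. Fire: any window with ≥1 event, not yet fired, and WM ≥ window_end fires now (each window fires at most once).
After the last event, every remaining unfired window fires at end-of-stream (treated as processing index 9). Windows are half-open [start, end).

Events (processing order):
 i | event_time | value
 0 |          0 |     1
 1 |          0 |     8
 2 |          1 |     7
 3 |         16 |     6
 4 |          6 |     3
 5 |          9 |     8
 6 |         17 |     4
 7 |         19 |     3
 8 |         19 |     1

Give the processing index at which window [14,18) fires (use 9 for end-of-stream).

i=0 t=0 v=1: → [0,4); WM=−∞
i=1 t=0 v=8: → [0,4); WM=−∞
i=2 t=1 v=7: → [0,4); WM=−∞
i=3 t=16 v=6: → [16,20),[14,18); WM=15; [0,4) fires=16
i=4 t=6 v=3: DROP (t<15-4); WM=15
i=5 t=9 v=8: DROP (t<15-4); WM=15
i=6 t=17 v=4: → [16,20),[14,18); WM=15
i=7 t=19 v=3: → [18,22),[16,20); WM=18; [14,18) fires=10
i=8 t=19 v=1: → [18,22),[16,20); WM=18

7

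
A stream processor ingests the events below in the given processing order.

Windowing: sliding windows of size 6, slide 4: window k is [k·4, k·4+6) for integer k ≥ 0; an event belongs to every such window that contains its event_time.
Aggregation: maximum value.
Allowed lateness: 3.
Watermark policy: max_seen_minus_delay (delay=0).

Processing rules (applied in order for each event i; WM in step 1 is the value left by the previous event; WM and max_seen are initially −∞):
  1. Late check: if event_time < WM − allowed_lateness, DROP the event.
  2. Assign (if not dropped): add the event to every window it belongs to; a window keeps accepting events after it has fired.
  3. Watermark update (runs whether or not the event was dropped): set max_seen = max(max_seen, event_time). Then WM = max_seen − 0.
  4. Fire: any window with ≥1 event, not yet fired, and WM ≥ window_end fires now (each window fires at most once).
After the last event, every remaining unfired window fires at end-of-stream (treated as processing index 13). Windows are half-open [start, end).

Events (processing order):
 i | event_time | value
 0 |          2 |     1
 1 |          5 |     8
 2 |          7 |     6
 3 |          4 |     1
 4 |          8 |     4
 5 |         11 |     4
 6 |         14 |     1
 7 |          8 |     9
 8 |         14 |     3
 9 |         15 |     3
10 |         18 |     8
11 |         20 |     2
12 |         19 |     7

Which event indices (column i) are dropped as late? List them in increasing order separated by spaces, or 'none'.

7

i=0 t=2 v=1: → [0,6); WM=2
i=1 t=5 v=8: → [4,10),[0,6); WM=5
i=2 t=7 v=6: → [4,10); WM=7; [0,6) fires=8
i=3 t=4 v=1: → [4,10),[0,6); WM=7
i=4 t=8 v=4: → [8,14),[4,10); WM=8
i=5 t=11 v=4: → [8,14); WM=11; [4,10) fires=8
i=6 t=14 v=1: → [12,18); WM=14; [8,14) fires=4
i=7 t=8 v=9: DROP (t<14-3); WM=14
i=8 t=14 v=3: → [12,18); WM=14
i=9 t=15 v=3: → [12,18); WM=15
i=10 t=18 v=8: → [16,22); WM=18; [12,18) fires=3
i=11 t=20 v=2: → [20,26),[16,22); WM=20
i=12 t=19 v=7: → [16,22); WM=20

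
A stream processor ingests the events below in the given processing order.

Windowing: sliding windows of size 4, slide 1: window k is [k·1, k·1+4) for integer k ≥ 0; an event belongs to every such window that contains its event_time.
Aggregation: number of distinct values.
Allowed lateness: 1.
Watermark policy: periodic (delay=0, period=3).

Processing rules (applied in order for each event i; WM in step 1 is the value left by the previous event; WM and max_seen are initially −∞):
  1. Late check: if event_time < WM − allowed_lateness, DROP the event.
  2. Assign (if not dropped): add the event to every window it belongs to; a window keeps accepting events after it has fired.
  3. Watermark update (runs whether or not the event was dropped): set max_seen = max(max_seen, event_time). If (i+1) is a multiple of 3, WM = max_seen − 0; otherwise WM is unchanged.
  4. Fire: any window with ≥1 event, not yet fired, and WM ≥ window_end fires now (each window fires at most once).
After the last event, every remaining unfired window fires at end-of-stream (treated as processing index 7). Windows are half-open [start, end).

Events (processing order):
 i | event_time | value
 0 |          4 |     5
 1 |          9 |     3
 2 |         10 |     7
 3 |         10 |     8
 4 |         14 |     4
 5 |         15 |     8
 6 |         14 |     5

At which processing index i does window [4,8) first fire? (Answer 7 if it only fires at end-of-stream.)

i=0 t=4 v=5: → [4,8),[3,7),[2,6),[1,5); WM=−∞
i=1 t=9 v=3: → [9,13),[8,12),[7,11),[6,10); WM=−∞
i=2 t=10 v=7: → [10,14),[9,13),[8,12),[7,11); WM=10; [1,5) fires=1 [2,6) fires=1 [3,7) fires=1 [4,8) fires=1 [6,10) fires=1
i=3 t=10 v=8: → [10,14),[9,13),[8,12),[7,11); WM=10
i=4 t=14 v=4: → [14,18),[13,17),[12,16),[11,15); WM=10
i=5 t=15 v=8: → [15,19),[14,18),[13,17),[12,16); WM=15; [7,11) fires=3 [8,12) fires=3 [9,13) fires=3 [10,14) fires=2 [11,15) fires=1
i=6 t=14 v=5: → [14,18),[13,17),[12,16),[11,15); WM=15

2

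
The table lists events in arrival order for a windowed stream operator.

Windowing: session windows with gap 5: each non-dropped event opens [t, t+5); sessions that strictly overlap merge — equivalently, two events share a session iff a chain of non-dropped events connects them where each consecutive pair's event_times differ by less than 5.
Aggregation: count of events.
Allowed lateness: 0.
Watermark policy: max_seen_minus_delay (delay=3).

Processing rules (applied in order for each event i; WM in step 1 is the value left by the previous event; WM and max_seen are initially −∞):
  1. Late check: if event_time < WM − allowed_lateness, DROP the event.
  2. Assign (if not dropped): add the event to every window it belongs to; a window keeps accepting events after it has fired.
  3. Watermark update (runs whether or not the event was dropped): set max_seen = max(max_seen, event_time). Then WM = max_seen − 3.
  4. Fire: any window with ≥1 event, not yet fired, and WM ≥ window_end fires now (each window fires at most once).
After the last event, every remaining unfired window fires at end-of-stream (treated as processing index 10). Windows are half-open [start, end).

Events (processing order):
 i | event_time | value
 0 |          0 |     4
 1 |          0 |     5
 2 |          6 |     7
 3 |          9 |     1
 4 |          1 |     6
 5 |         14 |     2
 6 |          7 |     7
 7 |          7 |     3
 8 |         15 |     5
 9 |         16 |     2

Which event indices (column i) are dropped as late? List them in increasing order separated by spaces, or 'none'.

4 6 7

i=0 t=0 v=4: → [0,5); WM=-3
i=1 t=0 v=5: → [0,5); WM=-3
i=2 t=6 v=7: → [6,11); WM=3
i=3 t=9 v=1: → [6,14); WM=6
i=4 t=1 v=6: DROP (t<6-0); WM=6
i=5 t=14 v=2: → [14,19); WM=11
i=6 t=7 v=7: DROP (t<11-0); WM=11
i=7 t=7 v=3: DROP (t<11-0); WM=11
i=8 t=15 v=5: → [14,20); WM=12
i=9 t=16 v=2: → [14,21); WM=13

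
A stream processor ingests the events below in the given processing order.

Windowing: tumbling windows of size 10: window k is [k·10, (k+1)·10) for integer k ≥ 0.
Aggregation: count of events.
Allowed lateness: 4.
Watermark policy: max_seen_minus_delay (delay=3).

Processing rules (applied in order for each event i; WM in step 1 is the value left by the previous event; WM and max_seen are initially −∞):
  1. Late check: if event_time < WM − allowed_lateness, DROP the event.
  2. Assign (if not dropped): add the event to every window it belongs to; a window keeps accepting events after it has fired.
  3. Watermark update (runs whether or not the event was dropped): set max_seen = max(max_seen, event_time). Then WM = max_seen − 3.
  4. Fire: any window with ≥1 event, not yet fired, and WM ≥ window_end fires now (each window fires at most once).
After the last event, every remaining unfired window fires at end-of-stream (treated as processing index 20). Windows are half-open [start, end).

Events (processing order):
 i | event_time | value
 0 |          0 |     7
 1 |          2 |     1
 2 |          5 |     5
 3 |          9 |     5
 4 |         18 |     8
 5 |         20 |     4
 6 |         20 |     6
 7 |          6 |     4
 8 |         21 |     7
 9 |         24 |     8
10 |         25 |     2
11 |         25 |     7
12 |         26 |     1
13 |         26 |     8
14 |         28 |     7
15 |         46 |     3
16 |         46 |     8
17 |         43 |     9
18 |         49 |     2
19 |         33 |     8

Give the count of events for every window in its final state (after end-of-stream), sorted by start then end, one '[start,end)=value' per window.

i=0 t=0 v=7: → [0,10); WM=-3
i=1 t=2 v=1: → [0,10); WM=-1
i=2 t=5 v=5: → [0,10); WM=2
i=3 t=9 v=5: → [0,10); WM=6
i=4 t=18 v=8: → [10,20); WM=15; [0,10) fires=4
i=5 t=20 v=4: → [20,30); WM=17
i=6 t=20 v=6: → [20,30); WM=17
i=7 t=6 v=4: DROP (t<17-4); WM=17
i=8 t=21 v=7: → [20,30); WM=18
i=9 t=24 v=8: → [20,30); WM=21; [10,20) fires=1
i=10 t=25 v=2: → [20,30); WM=22
i=11 t=25 v=7: → [20,30); WM=22
i=12 t=26 v=1: → [20,30); WM=23
i=13 t=26 v=8: → [20,30); WM=23
i=14 t=28 v=7: → [20,30); WM=25
i=15 t=46 v=3: → [40,50); WM=43; [20,30) fires=9
i=16 t=46 v=8: → [40,50); WM=43
i=17 t=43 v=9: → [40,50); WM=43
i=18 t=49 v=2: → [40,50); WM=46
i=19 t=33 v=8: DROP (t<46-4); WM=46

[0,10)=4 [10,20)=1 [20,30)=9 [40,50)=4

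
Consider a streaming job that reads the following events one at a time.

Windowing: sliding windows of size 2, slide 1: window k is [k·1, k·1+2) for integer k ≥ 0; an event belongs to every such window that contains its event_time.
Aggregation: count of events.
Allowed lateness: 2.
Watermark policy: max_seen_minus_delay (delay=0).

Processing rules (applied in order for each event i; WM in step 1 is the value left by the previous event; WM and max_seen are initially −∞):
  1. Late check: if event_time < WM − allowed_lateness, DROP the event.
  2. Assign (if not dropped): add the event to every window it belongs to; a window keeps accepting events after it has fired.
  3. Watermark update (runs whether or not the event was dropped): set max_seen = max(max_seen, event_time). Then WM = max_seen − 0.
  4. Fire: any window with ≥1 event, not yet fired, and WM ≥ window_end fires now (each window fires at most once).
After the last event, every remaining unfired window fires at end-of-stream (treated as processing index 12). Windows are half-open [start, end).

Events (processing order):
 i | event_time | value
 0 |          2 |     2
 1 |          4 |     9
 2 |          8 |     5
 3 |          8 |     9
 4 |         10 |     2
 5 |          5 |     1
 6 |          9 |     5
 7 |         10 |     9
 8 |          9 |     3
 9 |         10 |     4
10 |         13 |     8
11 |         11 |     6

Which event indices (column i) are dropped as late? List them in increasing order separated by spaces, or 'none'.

i=0 t=2 v=2: → [2,4),[1,3); WM=2
i=1 t=4 v=9: → [4,6),[3,5); WM=4; [1,3) fires=1 [2,4) fires=1
i=2 t=8 v=5: → [8,10),[7,9); WM=8; [3,5) fires=1 [4,6) fires=1
i=3 t=8 v=9: → [8,10),[7,9); WM=8
i=4 t=10 v=2: → [10,12),[9,11); WM=10; [7,9) fires=2 [8,10) fires=2
i=5 t=5 v=1: DROP (t<10-2); WM=10
i=6 t=9 v=5: → [9,11),[8,10); WM=10
i=7 t=10 v=9: → [10,12),[9,11); WM=10
i=8 t=9 v=3: → [9,11),[8,10); WM=10
i=9 t=10 v=4: → [10,12),[9,11); WM=10
i=10 t=13 v=8: → [13,15),[12,14); WM=13; [9,11) fires=5 [10,12) fires=3
i=11 t=11 v=6: → [11,13),[10,12); WM=13; [11,13) fires=1

5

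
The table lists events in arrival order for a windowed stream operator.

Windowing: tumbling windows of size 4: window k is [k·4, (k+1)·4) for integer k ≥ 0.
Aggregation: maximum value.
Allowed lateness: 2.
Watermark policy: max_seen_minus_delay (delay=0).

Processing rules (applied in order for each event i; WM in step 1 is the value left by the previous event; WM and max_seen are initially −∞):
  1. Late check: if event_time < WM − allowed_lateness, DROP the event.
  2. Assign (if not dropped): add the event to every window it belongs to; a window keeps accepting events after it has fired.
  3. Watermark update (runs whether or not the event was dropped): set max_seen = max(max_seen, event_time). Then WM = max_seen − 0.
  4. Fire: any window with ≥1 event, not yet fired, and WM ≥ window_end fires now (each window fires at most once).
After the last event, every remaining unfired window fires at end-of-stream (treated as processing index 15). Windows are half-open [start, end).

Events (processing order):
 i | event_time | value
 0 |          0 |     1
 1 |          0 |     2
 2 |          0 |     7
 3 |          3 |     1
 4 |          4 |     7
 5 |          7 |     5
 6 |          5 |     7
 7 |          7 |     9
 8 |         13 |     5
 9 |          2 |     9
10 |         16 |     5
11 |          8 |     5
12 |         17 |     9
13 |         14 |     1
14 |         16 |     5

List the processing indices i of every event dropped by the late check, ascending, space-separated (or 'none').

9 11 13

i=0 t=0 v=1: → [0,4); WM=0
i=1 t=0 v=2: → [0,4); WM=0
i=2 t=0 v=7: → [0,4); WM=0
i=3 t=3 v=1: → [0,4); WM=3
i=4 t=4 v=7: → [4,8); WM=4; [0,4) fires=7
i=5 t=7 v=5: → [4,8); WM=7
i=6 t=5 v=7: → [4,8); WM=7
i=7 t=7 v=9: → [4,8); WM=7
i=8 t=13 v=5: → [12,16); WM=13; [4,8) fires=9
i=9 t=2 v=9: DROP (t<13-2); WM=13
i=10 t=16 v=5: → [16,20); WM=16; [12,16) fires=5
i=11 t=8 v=5: DROP (t<16-2); WM=16
i=12 t=17 v=9: → [16,20); WM=17
i=13 t=14 v=1: DROP (t<17-2); WM=17
i=14 t=16 v=5: → [16,20); WM=17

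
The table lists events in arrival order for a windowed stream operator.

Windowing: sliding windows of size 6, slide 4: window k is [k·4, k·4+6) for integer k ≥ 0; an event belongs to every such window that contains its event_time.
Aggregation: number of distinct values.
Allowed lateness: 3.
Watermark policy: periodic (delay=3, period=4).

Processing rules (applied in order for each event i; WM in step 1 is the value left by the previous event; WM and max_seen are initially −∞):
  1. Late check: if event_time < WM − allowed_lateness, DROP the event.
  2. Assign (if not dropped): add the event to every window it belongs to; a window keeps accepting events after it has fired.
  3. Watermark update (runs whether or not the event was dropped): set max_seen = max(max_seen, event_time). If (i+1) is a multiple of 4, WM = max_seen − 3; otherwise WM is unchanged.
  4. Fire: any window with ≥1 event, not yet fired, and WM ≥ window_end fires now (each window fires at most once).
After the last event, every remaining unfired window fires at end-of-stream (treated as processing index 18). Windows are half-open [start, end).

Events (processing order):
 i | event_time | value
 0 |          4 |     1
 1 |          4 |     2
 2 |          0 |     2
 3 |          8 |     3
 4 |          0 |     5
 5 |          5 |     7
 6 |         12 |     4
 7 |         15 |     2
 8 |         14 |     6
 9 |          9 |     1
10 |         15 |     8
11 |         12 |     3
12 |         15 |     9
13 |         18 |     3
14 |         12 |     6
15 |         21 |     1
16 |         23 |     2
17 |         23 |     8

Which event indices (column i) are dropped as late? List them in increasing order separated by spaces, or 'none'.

i=0 t=4 v=1: → [4,10),[0,6); WM=−∞
i=1 t=4 v=2: → [4,10),[0,6); WM=−∞
i=2 t=0 v=2: → [0,6); WM=−∞
i=3 t=8 v=3: → [8,14),[4,10); WM=5
i=4 t=0 v=5: DROP (t<5-3); WM=5
i=5 t=5 v=7: → [4,10),[0,6); WM=5
i=6 t=12 v=4: → [12,18),[8,14); WM=5
i=7 t=15 v=2: → [12,18); WM=12; [0,6) fires=3 [4,10) fires=4
i=8 t=14 v=6: → [12,18); WM=12
i=9 t=9 v=1: → [8,14),[4,10); WM=12
i=10 t=15 v=8: → [12,18); WM=12
i=11 t=12 v=3: → [12,18),[8,14); WM=12
i=12 t=15 v=9: → [12,18); WM=12
i=13 t=18 v=3: → [16,22); WM=12
i=14 t=12 v=6: → [12,18),[8,14); WM=12
i=15 t=21 v=1: → [20,26),[16,22); WM=18; [8,14) fires=4 [12,18) fires=6
i=16 t=23 v=2: → [20,26); WM=18
i=17 t=23 v=8: → [20,26); WM=18

4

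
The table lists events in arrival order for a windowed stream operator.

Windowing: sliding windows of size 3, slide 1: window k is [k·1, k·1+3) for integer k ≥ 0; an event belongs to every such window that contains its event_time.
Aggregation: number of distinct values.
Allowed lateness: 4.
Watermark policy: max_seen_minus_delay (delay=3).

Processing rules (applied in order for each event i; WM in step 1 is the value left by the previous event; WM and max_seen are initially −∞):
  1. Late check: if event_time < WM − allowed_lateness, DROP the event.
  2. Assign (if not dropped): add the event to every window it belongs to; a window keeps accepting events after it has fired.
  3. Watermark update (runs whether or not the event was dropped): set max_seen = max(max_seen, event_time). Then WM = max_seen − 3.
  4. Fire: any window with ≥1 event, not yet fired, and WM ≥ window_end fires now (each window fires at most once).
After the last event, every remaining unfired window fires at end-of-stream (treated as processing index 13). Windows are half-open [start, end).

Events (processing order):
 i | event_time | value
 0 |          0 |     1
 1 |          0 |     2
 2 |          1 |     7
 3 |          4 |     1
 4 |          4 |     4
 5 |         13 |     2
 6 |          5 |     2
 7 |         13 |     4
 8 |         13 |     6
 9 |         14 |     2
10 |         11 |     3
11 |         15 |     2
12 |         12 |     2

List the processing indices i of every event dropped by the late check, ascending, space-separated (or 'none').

6

i=0 t=0 v=1: → [0,3); WM=-3
i=1 t=0 v=2: → [0,3); WM=-3
i=2 t=1 v=7: → [1,4),[0,3); WM=-2
i=3 t=4 v=1: → [4,7),[3,6),[2,5); WM=1
i=4 t=4 v=4: → [4,7),[3,6),[2,5); WM=1
i=5 t=13 v=2: → [13,16),[12,15),[11,14); WM=10; [0,3) fires=3 [1,4) fires=1 [2,5) fires=2 [3,6) fires=2 [4,7) fires=2
i=6 t=5 v=2: DROP (t<10-4); WM=10
i=7 t=13 v=4: → [13,16),[12,15),[11,14); WM=10
i=8 t=13 v=6: → [13,16),[12,15),[11,14); WM=10
i=9 t=14 v=2: → [14,17),[13,16),[12,15); WM=11
i=10 t=11 v=3: → [11,14),[10,13),[9,12); WM=11
i=11 t=15 v=2: → [15,18),[14,17),[13,16); WM=12; [9,12) fires=1
i=12 t=12 v=2: → [12,15),[11,14),[10,13); WM=12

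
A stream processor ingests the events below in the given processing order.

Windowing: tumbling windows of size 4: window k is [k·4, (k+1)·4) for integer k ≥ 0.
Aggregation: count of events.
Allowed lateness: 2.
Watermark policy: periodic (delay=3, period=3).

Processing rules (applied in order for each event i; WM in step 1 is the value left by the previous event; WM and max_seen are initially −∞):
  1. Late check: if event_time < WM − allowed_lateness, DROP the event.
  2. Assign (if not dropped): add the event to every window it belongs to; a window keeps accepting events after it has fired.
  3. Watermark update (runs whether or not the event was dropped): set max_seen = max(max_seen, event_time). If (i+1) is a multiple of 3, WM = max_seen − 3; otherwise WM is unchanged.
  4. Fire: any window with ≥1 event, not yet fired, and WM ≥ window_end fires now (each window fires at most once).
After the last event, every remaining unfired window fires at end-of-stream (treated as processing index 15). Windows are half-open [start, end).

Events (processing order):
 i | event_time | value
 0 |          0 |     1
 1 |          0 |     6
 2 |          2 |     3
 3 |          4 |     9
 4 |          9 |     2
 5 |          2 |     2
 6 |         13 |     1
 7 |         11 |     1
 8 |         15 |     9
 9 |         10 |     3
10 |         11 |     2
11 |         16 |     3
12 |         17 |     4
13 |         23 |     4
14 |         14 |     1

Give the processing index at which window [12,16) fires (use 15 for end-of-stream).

14

i=0 t=0 v=1: → [0,4); WM=−∞
i=1 t=0 v=6: → [0,4); WM=−∞
i=2 t=2 v=3: → [0,4); WM=-1
i=3 t=4 v=9: → [4,8); WM=-1
i=4 t=9 v=2: → [8,12); WM=-1
i=5 t=2 v=2: → [0,4); WM=6; [0,4) fires=4
i=6 t=13 v=1: → [12,16); WM=6
i=7 t=11 v=1: → [8,12); WM=6
i=8 t=15 v=9: → [12,16); WM=12; [4,8) fires=1 [8,12) fires=2
i=9 t=10 v=3: → [8,12); WM=12
i=10 t=11 v=2: → [8,12); WM=12
i=11 t=16 v=3: → [16,20); WM=13
i=12 t=17 v=4: → [16,20); WM=13
i=13 t=23 v=4: → [20,24); WM=13
i=14 t=14 v=1: → [12,16); WM=20; [12,16) fires=3 [16,20) fires=2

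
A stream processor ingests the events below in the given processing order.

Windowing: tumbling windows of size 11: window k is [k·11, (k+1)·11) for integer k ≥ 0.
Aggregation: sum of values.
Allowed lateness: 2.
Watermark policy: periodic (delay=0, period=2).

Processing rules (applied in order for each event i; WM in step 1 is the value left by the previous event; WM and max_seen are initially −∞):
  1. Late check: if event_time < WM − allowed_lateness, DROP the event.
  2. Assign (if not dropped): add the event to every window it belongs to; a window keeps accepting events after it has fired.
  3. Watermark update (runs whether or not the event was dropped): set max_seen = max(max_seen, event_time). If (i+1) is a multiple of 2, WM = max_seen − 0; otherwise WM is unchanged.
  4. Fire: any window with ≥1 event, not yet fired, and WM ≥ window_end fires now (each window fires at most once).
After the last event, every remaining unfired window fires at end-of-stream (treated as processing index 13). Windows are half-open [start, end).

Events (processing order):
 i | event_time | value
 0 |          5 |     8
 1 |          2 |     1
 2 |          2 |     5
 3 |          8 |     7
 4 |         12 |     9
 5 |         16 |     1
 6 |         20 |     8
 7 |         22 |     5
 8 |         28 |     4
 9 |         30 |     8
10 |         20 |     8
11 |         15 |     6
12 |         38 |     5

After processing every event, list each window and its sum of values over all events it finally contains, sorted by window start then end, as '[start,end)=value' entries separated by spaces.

i=0 t=5 v=8: → [0,11); WM=−∞
i=1 t=2 v=1: → [0,11); WM=5
i=2 t=2 v=5: DROP (t<5-2); WM=5
i=3 t=8 v=7: → [0,11); WM=8
i=4 t=12 v=9: → [11,22); WM=8
i=5 t=16 v=1: → [11,22); WM=16; [0,11) fires=16
i=6 t=20 v=8: → [11,22); WM=16
i=7 t=22 v=5: → [22,33); WM=22; [11,22) fires=18
i=8 t=28 v=4: → [22,33); WM=22
i=9 t=30 v=8: → [22,33); WM=30
i=10 t=20 v=8: DROP (t<30-2); WM=30
i=11 t=15 v=6: DROP (t<30-2); WM=30
i=12 t=38 v=5: → [33,44); WM=30

[0,11)=16 [11,22)=18 [22,33)=17 [33,44)=5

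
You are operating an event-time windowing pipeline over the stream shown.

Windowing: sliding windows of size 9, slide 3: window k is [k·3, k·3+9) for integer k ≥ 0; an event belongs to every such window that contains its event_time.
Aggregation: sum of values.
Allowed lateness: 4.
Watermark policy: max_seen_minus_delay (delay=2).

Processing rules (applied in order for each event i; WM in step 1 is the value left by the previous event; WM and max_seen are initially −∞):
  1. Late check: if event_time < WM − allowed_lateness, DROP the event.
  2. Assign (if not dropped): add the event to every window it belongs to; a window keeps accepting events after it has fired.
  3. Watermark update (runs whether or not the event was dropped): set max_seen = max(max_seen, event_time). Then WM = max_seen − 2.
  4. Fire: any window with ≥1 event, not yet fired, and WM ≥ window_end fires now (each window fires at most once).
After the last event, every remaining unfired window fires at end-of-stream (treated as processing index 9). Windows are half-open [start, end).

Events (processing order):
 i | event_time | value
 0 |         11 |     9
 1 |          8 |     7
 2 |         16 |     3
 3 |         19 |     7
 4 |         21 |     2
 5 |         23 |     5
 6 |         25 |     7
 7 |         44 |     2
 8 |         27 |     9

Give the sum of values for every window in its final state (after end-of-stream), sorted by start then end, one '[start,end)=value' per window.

i=0 t=11 v=9: → [9,18),[6,15),[3,12); WM=9
i=1 t=8 v=7: → [6,15),[3,12),[0,9); WM=9; [0,9) fires=7
i=2 t=16 v=3: → [15,24),[12,21),[9,18); WM=14; [3,12) fires=16
i=3 t=19 v=7: → [18,27),[15,24),[12,21); WM=17; [6,15) fires=16
i=4 t=21 v=2: → [21,30),[18,27),[15,24); WM=19; [9,18) fires=12
i=5 t=23 v=5: → [21,30),[18,27),[15,24); WM=21; [12,21) fires=10
i=6 t=25 v=7: → [24,33),[21,30),[18,27); WM=23
i=7 t=44 v=2: → [42,51),[39,48),[36,45); WM=42; [15,24) fires=17 [18,27) fires=21 [21,30) fires=14 [24,33) fires=7
i=8 t=27 v=9: DROP (t<42-4); WM=42

[0,9)=7 [3,12)=16 [6,15)=16 [9,18)=12 [12,21)=10 [15,24)=17 [18,27)=21 [21,30)=14 [24,33)=7 [36,45)=2 [39,48)=2 [42,51)=2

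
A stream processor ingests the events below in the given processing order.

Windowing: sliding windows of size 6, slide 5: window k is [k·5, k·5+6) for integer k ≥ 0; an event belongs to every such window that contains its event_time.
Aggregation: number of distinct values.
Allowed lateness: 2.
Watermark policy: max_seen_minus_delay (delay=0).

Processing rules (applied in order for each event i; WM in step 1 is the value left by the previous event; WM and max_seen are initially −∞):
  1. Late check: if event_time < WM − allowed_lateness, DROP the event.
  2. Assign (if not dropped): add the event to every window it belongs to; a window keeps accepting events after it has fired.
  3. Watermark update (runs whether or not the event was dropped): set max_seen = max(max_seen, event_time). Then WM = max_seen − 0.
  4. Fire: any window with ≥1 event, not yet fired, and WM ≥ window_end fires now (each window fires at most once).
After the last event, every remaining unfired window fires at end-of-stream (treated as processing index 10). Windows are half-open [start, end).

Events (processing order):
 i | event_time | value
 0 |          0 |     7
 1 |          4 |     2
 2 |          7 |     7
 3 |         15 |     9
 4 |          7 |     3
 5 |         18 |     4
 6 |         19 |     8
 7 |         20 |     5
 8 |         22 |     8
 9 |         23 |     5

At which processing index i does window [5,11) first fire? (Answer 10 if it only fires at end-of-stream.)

3

i=0 t=0 v=7: → [0,6); WM=0
i=1 t=4 v=2: → [0,6); WM=4
i=2 t=7 v=7: → [5,11); WM=7; [0,6) fires=2
i=3 t=15 v=9: → [15,21),[10,16); WM=15; [5,11) fires=1
i=4 t=7 v=3: DROP (t<15-2); WM=15
i=5 t=18 v=4: → [15,21); WM=18; [10,16) fires=1
i=6 t=19 v=8: → [15,21); WM=19
i=7 t=20 v=5: → [20,26),[15,21); WM=20
i=8 t=22 v=8: → [20,26); WM=22; [15,21) fires=4
i=9 t=23 v=5: → [20,26); WM=23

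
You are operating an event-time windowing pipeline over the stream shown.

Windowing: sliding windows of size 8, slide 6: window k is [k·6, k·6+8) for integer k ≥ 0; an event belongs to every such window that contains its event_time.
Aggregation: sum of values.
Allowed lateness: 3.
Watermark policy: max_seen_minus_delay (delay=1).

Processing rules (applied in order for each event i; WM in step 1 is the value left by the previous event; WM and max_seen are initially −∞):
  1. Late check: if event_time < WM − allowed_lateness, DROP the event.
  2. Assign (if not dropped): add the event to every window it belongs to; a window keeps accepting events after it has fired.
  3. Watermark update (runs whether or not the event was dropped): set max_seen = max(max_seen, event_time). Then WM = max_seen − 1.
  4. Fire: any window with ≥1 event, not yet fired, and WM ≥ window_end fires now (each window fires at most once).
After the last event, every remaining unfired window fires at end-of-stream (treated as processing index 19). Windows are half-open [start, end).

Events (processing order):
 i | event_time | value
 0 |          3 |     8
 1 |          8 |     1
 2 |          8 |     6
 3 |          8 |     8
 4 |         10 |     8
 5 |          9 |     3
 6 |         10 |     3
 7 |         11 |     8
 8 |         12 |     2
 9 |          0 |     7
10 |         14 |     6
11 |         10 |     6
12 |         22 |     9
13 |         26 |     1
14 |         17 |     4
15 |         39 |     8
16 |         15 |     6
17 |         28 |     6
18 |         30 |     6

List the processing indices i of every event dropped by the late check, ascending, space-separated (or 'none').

i=0 t=3 v=8: → [0,8); WM=2
i=1 t=8 v=1: → [6,14); WM=7
i=2 t=8 v=6: → [6,14); WM=7
i=3 t=8 v=8: → [6,14); WM=7
i=4 t=10 v=8: → [6,14); WM=9; [0,8) fires=8
i=5 t=9 v=3: → [6,14); WM=9
i=6 t=10 v=3: → [6,14); WM=9
i=7 t=11 v=8: → [6,14); WM=10
i=8 t=12 v=2: → [12,20),[6,14); WM=11
i=9 t=0 v=7: DROP (t<11-3); WM=11
i=10 t=14 v=6: → [12,20); WM=13
i=11 t=10 v=6: → [6,14); WM=13
i=12 t=22 v=9: → [18,26); WM=21; [6,14) fires=45 [12,20) fires=8
i=13 t=26 v=1: → [24,32); WM=25
i=14 t=17 v=4: DROP (t<25-3); WM=25
i=15 t=39 v=8: → [36,44); WM=38; [18,26) fires=9 [24,32) fires=1
i=16 t=15 v=6: DROP (t<38-3); WM=38
i=17 t=28 v=6: DROP (t<38-3); WM=38
i=18 t=30 v=6: DROP (t<38-3); WM=38

9 14 16 17 18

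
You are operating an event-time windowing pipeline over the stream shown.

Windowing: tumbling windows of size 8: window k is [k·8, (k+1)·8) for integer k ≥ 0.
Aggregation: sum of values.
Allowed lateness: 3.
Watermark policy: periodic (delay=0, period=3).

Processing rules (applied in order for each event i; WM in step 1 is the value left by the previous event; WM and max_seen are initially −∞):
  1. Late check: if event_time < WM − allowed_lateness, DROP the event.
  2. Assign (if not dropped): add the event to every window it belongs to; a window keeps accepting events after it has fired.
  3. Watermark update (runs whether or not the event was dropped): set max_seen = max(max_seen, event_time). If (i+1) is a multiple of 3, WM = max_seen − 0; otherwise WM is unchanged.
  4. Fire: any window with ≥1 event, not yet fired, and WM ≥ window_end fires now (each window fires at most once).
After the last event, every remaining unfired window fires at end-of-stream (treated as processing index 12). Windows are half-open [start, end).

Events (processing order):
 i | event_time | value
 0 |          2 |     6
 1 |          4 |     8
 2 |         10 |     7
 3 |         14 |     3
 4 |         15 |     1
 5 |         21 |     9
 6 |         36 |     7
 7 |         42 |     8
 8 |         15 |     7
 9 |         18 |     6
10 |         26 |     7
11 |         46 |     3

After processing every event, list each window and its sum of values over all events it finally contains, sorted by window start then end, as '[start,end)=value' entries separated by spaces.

[0,8)=14 [8,16)=11 [16,24)=9 [32,40)=7 [40,48)=11

i=0 t=2 v=6: → [0,8); WM=−∞
i=1 t=4 v=8: → [0,8); WM=−∞
i=2 t=10 v=7: → [8,16); WM=10; [0,8) fires=14
i=3 t=14 v=3: → [8,16); WM=10
i=4 t=15 v=1: → [8,16); WM=10
i=5 t=21 v=9: → [16,24); WM=21; [8,16) fires=11
i=6 t=36 v=7: → [32,40); WM=21
i=7 t=42 v=8: → [40,48); WM=21
i=8 t=15 v=7: DROP (t<21-3); WM=42; [16,24) fires=9 [32,40) fires=7
i=9 t=18 v=6: DROP (t<42-3); WM=42
i=10 t=26 v=7: DROP (t<42-3); WM=42
i=11 t=46 v=3: → [40,48); WM=46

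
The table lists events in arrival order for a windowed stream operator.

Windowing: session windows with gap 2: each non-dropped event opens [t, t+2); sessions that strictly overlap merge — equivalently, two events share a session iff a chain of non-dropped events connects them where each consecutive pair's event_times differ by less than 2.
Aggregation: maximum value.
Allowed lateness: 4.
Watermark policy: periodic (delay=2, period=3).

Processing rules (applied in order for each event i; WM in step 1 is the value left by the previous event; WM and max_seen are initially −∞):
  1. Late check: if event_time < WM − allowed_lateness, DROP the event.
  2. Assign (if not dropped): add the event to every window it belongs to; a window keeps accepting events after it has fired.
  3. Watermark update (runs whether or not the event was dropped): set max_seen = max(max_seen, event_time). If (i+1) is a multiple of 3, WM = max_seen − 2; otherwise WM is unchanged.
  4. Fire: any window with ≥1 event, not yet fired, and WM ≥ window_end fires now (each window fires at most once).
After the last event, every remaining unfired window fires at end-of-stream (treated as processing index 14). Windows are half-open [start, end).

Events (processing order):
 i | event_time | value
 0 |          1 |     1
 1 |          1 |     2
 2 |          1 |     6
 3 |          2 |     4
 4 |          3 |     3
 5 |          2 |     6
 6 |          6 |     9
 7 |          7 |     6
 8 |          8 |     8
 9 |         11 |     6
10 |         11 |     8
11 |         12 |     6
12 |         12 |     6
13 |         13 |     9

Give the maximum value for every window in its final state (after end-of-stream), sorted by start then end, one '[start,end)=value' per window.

i=0 t=1 v=1: → [1,3); WM=−∞
i=1 t=1 v=2: → [1,3); WM=−∞
i=2 t=1 v=6: → [1,3); WM=-1
i=3 t=2 v=4: → [1,4); WM=-1
i=4 t=3 v=3: → [1,5); WM=-1
i=5 t=2 v=6: → [1,5); WM=1
i=6 t=6 v=9: → [6,8); WM=1
i=7 t=7 v=6: → [6,9); WM=1
i=8 t=8 v=8: → [6,10); WM=6
i=9 t=11 v=6: → [11,13); WM=6
i=10 t=11 v=8: → [11,13); WM=6
i=11 t=12 v=6: → [11,14); WM=10
i=12 t=12 v=6: → [11,14); WM=10
i=13 t=13 v=9: → [11,15); WM=10

[1,5)=6 [6,10)=9 [11,15)=9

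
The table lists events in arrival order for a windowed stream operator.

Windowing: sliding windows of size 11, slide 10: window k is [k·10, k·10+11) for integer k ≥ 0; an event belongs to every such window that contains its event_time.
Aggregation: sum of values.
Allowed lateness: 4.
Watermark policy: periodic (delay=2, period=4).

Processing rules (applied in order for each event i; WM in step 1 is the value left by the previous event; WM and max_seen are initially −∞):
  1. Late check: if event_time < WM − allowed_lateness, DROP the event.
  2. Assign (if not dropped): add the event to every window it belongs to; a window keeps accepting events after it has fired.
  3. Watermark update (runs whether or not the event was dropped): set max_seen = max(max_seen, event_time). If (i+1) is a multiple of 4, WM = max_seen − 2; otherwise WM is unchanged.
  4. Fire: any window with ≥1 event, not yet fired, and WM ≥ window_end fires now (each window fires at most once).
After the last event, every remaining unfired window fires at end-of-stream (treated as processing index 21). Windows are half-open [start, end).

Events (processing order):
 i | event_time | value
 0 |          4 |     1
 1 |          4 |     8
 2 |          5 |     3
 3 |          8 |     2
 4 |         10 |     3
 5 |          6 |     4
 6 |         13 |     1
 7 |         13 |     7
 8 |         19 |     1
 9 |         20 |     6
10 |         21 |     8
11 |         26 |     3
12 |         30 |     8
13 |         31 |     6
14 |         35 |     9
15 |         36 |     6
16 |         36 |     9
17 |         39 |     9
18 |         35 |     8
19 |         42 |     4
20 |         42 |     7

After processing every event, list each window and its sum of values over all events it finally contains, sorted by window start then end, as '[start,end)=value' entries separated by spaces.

i=0 t=4 v=1: → [0,11); WM=−∞
i=1 t=4 v=8: → [0,11); WM=−∞
i=2 t=5 v=3: → [0,11); WM=−∞
i=3 t=8 v=2: → [0,11); WM=6
i=4 t=10 v=3: → [10,21),[0,11); WM=6
i=5 t=6 v=4: → [0,11); WM=6
i=6 t=13 v=1: → [10,21); WM=6
i=7 t=13 v=7: → [10,21); WM=11; [0,11) fires=21
i=8 t=19 v=1: → [10,21); WM=11
i=9 t=20 v=6: → [20,31),[10,21); WM=11
i=10 t=21 v=8: → [20,31); WM=11
i=11 t=26 v=3: → [20,31); WM=24; [10,21) fires=18
i=12 t=30 v=8: → [30,41),[20,31); WM=24
i=13 t=31 v=6: → [30,41); WM=24
i=14 t=35 v=9: → [30,41); WM=24
i=15 t=36 v=6: → [30,41); WM=34; [20,31) fires=25
i=16 t=36 v=9: → [30,41); WM=34
i=17 t=39 v=9: → [30,41); WM=34
i=18 t=35 v=8: → [30,41); WM=34
i=19 t=42 v=4: → [40,51); WM=40
i=20 t=42 v=7: → [40,51); WM=40

[0,11)=21 [10,21)=18 [20,31)=25 [30,41)=55 [40,51)=11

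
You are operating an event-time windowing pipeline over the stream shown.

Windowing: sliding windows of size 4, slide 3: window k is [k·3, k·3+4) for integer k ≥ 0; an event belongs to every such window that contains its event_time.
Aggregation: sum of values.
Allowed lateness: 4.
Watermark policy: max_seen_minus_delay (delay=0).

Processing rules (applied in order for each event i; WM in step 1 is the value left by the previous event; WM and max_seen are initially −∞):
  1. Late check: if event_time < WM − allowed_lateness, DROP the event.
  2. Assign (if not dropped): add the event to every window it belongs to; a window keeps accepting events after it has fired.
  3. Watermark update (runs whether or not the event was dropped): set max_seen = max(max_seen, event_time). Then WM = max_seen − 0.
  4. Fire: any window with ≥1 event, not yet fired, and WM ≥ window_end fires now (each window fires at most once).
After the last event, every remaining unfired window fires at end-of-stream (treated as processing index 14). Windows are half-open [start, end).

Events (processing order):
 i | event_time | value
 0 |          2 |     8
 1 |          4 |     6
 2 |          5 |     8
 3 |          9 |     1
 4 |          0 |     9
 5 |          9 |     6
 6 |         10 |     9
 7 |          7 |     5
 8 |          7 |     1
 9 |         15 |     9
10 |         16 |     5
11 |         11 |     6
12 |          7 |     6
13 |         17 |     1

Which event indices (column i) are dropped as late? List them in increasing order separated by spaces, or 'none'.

4 11 12

i=0 t=2 v=8: → [0,4); WM=2
i=1 t=4 v=6: → [3,7); WM=4; [0,4) fires=8
i=2 t=5 v=8: → [3,7); WM=5
i=3 t=9 v=1: → [9,13),[6,10); WM=9; [3,7) fires=14
i=4 t=0 v=9: DROP (t<9-4); WM=9
i=5 t=9 v=6: → [9,13),[6,10); WM=9
i=6 t=10 v=9: → [9,13); WM=10; [6,10) fires=7
i=7 t=7 v=5: → [6,10); WM=10
i=8 t=7 v=1: → [6,10); WM=10
i=9 t=15 v=9: → [15,19),[12,16); WM=15; [9,13) fires=16
i=10 t=16 v=5: → [15,19); WM=16; [12,16) fires=9
i=11 t=11 v=6: DROP (t<16-4); WM=16
i=12 t=7 v=6: DROP (t<16-4); WM=16
i=13 t=17 v=1: → [15,19); WM=17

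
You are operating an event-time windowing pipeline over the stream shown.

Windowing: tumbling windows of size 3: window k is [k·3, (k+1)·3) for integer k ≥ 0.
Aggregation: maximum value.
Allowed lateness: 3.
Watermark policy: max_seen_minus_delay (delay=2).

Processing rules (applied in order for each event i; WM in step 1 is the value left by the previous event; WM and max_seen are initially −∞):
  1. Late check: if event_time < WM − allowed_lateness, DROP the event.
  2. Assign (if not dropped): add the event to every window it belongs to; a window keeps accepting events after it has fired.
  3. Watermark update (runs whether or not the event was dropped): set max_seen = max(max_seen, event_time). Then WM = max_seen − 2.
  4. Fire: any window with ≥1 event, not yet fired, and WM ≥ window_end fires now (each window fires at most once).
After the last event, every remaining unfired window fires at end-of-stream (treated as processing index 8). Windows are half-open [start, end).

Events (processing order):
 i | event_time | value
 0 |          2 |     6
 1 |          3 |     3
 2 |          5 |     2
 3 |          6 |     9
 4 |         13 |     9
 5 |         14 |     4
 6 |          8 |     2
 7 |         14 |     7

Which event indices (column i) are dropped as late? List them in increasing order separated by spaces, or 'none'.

6

i=0 t=2 v=6: → [0,3); WM=0
i=1 t=3 v=3: → [3,6); WM=1
i=2 t=5 v=2: → [3,6); WM=3; [0,3) fires=6
i=3 t=6 v=9: → [6,9); WM=4
i=4 t=13 v=9: → [12,15); WM=11; [3,6) fires=3 [6,9) fires=9
i=5 t=14 v=4: → [12,15); WM=12
i=6 t=8 v=2: DROP (t<12-3); WM=12
i=7 t=14 v=7: → [12,15); WM=12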